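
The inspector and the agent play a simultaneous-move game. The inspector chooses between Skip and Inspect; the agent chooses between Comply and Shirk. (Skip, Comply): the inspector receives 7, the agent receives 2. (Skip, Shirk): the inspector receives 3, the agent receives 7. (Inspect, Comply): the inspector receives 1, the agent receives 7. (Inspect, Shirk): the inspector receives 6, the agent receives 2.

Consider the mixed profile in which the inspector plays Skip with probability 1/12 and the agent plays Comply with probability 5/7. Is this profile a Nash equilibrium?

Given the inspector's mix p = 1/12, the agent's payoff from Comply is 79/12 but from Shirk is 29/12. The agent strictly prefers Comply, so the agent would not mix.
So the proposed profile is not a Nash equilibrium.

No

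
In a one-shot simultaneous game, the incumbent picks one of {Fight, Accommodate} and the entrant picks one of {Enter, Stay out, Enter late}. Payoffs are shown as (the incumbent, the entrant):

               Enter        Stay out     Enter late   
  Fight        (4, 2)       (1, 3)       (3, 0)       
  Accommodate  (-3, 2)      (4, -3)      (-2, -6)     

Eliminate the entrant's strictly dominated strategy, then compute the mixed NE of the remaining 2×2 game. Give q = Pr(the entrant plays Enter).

The entrant's strategy Enter late is strictly dominated by Stay out: 3 > 0 and -3 > -6. Eliminate Enter late.
For the incumbent to be willing to mix, the incumbent must be indifferent between Fight and Accommodate, which pins down the entrant's mix.
  the incumbent's payoff from Fight: q·4 + (1−q)·1 = 3q + 1
  the incumbent's payoff from Accommodate: q·(-3) + (1−q)·4 = -7q + 4
  3q + 1 = -7q + 4  ⇒  10q = 3  ⇒  q = 3/10.

q = 3/10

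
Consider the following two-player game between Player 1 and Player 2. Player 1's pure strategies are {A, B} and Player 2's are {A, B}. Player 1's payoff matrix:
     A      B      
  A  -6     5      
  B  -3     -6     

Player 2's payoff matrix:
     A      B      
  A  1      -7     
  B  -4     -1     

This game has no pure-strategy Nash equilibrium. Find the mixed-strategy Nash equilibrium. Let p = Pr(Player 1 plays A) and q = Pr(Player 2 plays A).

In a mixed equilibrium Player 2 is indifferent between A and B; this condition fixes p.
  Player 2's payoff from A: p·1 + (1−p)·(-4) = 5p - 4
  Player 2's payoff from B: p·(-7) + (1−p)·(-1) = -6p - 1
  5p - 4 = -6p - 1  ⇒  11p = 3  ⇒  p = 3/11.
Player 1's indifference between A and B determines Player 2's mixing probability q:
  Player 1's expected payoff from A: q·(-6) + (1−q)·5 = -11q + 5
  Player 1's expected payoff from B: q·(-3) + (1−q)·(-6) = 3q - 6
  -11q + 5 = 3q - 6  ⇒  -14q = -11  ⇒  q = 11/14.

p = 3/11, q = 11/14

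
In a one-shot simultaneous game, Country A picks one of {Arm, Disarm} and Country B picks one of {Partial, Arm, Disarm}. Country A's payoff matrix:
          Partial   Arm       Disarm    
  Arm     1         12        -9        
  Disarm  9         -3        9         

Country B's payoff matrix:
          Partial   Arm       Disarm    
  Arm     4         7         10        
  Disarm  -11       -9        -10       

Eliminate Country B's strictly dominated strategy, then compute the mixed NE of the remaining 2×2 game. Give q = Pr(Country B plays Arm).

Country B's strategy Partial is strictly dominated by Arm: 7 > 4 and -9 > -11. Eliminate Partial.
In a mixed equilibrium Country A is indifferent between Arm and Disarm; this condition fixes q.
  Country A's payoff from Arm: q·12 + (1−q)·(-9) = 21q - 9
  Country A's payoff from Disarm: q·(-3) + (1−q)·9 = -12q + 9
  21q - 9 = -12q + 9  ⇒  33q = 18  ⇒  q = 6/11.

q = 6/11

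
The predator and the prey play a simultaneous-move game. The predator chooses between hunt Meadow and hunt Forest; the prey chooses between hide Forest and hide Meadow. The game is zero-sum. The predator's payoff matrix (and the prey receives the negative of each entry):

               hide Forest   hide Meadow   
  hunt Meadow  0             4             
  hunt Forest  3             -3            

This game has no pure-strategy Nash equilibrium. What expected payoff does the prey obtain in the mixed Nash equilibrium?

-6/5

The predator's mix must leave the prey indifferent between hide Forest and hide Meadow.
  the prey's payoff from hide Forest: p·0 + (1−p)·(-3) = 3p - 3
  the prey's payoff from hide Meadow: p·(-4) + (1−p)·3 = -7p + 3
  3p - 3 = -7p + 3  ⇒  10p = 6  ⇒  p = 3/5.
At equilibrium the prey is indifferent across columns, so the prey's payoff equals the payoff from hide Forest: (3/5)·0 + (2/5)·(-3) = -6/5.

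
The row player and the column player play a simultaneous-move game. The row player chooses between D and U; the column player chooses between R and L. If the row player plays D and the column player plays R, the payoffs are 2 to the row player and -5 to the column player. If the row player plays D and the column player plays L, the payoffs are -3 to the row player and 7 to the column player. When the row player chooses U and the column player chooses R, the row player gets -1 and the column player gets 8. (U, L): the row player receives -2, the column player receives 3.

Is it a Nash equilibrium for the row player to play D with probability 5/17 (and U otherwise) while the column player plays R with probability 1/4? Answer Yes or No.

Yes

Check the column player's indifference given the row player's mix p = 5/17:
  payoff from R = 71/17; payoff from L = 71/17 — equal.
Check the row player's indifference given the column player's mix q = 1/4:
  payoff from D = -7/4; payoff from U = -7/4 — equal.
Both players are indifferent, so neither can profitably deviate.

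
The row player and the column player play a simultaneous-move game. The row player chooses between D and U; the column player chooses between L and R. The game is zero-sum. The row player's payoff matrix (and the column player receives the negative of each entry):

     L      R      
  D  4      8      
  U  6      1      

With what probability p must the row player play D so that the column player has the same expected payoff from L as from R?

p = 5/9

The row player's mix must leave the column player indifferent between L and R.
  the column player's expected payoff from L: p·(-4) + (1−p)·(-6) = 2p - 6
  the column player's expected payoff from R: p·(-8) + (1−p)·(-1) = -7p - 1
  2p - 6 = -7p - 1  ⇒  9p = 5  ⇒  p = 5/9.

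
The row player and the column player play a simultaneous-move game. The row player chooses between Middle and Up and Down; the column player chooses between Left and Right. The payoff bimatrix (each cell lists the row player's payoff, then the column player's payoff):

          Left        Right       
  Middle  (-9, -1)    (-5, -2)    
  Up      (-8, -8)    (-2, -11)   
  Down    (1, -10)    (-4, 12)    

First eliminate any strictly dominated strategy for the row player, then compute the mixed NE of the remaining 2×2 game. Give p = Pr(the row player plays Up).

p = 22/25

The row player's strategy Middle is strictly dominated by Up: -8 > -9 and -2 > -5. Eliminate Middle.
For the column player to be willing to mix, the column player must be indifferent between Left and Right, which pins down the row player's mix.
  the column player's expected payoff from Left: p·(-8) + (1−p)·(-10) = 2p - 10
  the column player's expected payoff from Right: p·(-11) + (1−p)·12 = -23p + 12
  2p - 10 = -23p + 12  ⇒  25p = 22  ⇒  p = 22/25.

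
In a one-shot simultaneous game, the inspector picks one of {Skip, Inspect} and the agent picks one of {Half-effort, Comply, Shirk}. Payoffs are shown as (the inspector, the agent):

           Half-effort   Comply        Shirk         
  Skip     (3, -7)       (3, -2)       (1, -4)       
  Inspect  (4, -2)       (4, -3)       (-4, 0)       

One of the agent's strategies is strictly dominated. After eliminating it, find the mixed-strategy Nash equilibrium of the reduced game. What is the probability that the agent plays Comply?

q = 5/6

The agent's strategy Half-effort is strictly dominated by Shirk: -4 > -7 and 0 > -2. Eliminate Half-effort.
Set the inspector's expected payoff from Skip equal to that from Inspect:
  the inspector's expected payoff from Skip: q·3 + (1−q)·1 = 2q + 1
  the inspector's expected payoff from Inspect: q·4 + (1−q)·(-4) = 8q - 4
  2q + 1 = 8q - 4  ⇒  -6q = -5  ⇒  q = 5/6.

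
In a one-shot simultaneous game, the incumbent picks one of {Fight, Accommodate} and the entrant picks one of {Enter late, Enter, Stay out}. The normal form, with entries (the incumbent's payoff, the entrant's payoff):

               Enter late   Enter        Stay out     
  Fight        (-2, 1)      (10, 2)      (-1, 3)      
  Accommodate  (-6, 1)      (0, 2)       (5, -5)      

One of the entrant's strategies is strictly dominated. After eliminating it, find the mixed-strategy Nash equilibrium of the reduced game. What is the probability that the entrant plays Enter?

q = 3/8

The entrant's strategy Enter late is strictly dominated by Enter: 2 > 1 and 2 > 1. Eliminate Enter late.
The entrant's mix must leave the incumbent indifferent between Fight and Accommodate.
  the incumbent's payoff to Fight: q·10 + (1−q)·(-1) = 11q - 1
  the incumbent's payoff to Accommodate: q·0 + (1−q)·5 = -5q + 5
  11q - 1 = -5q + 5  ⇒  16q = 6  ⇒  q = 3/8.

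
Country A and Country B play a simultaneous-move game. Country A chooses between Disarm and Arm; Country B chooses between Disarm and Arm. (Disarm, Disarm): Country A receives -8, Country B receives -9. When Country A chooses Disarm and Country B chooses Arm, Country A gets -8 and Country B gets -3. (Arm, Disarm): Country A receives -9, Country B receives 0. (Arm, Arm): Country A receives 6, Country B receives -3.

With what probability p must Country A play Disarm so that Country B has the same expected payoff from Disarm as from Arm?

Set Country B's expected payoff from Disarm equal to that from Arm:
  Country B's payoff from Disarm: p·(-9) + (1−p)·0 = -9p
  Country B's payoff from Arm: p·(-3) + (1−p)·(-3) = -3
  -9p = -3  ⇒  -9p = -3  ⇒  p = 1/3.

p = 1/3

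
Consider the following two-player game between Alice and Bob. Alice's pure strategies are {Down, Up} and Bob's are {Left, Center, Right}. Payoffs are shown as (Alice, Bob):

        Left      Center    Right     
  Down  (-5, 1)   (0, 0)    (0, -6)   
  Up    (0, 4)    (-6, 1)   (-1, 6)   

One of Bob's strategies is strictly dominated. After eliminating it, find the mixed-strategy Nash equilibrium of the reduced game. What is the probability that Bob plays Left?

q = 1/6

Bob's strategy Center is strictly dominated by Left: 1 > 0 and 4 > 1. Eliminate Center.
Set Alice's expected payoff from Down equal to that from Up:
  Alice's payoff to Down: q·(-5) + (1−q)·0 = -5q
  Alice's payoff to Up: q·0 + (1−q)·(-1) = q - 1
  -5q = q - 1  ⇒  -6q = -1  ⇒  q = 1/6.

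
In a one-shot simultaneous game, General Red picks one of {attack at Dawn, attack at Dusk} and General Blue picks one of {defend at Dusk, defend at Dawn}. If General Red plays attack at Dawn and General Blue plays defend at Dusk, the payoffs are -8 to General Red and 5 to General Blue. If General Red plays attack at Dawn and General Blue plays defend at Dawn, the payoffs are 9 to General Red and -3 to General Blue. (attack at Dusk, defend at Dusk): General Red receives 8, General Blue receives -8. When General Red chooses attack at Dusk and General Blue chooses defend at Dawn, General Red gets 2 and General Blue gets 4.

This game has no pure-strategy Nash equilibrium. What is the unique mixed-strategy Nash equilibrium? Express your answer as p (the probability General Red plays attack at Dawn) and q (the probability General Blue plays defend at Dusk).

General Red's mix must leave General Blue indifferent between defend at Dusk and defend at Dawn.
  General Blue's expected payoff from defend at Dusk: p·5 + (1−p)·(-8) = 13p - 8
  General Blue's expected payoff from defend at Dawn: p·(-3) + (1−p)·4 = -7p + 4
  13p - 8 = -7p + 4  ⇒  20p = 12  ⇒  p = 3/5.
General Blue's mix must leave General Red indifferent between attack at Dawn and attack at Dusk.
  General Red's expected payoff from attack at Dawn: q·(-8) + (1−q)·9 = -17q + 9
  General Red's expected payoff from attack at Dusk: q·8 + (1−q)·2 = 6q + 2
  -17q + 9 = 6q + 2  ⇒  -23q = -7  ⇒  q = 7/23.

p = 3/5, q = 7/23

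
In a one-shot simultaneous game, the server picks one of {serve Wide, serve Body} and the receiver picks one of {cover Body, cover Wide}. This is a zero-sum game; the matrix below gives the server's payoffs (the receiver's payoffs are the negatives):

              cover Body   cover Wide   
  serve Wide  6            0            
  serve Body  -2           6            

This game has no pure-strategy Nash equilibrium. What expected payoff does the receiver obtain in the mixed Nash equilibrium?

Set the receiver's expected payoff from cover Body equal to that from cover Wide:
  the receiver's payoff to cover Body: p·(-6) + (1−p)·2 = -8p + 2
  the receiver's payoff to cover Wide: p·0 + (1−p)·(-6) = 6p - 6
  -8p + 2 = 6p - 6  ⇒  -14p = -8  ⇒  p = 4/7.
At equilibrium the receiver is indifferent across columns, so the receiver's payoff equals the payoff from cover Body: (4/7)·(-6) + (3/7)·2 = -18/7.

-18/7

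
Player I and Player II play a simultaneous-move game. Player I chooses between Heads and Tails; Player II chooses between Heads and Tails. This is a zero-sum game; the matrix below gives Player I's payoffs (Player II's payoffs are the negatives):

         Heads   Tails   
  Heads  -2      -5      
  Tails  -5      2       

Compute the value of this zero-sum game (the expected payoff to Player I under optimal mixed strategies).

For Player I to be willing to mix, Player I must be indifferent between Heads and Tails, which pins down Player II's mix.
  Player I's payoff to Heads: q·(-2) + (1−q)·(-5) = 3q - 5
  Player I's payoff to Tails: q·(-5) + (1−q)·2 = -7q + 2
  3q - 5 = -7q + 2  ⇒  10q = 7  ⇒  q = 7/10.
The value is Player I's expected payoff against this mix (using Heads): (7/10)·(-2) + (3/10)·(-5) = -29/10.

v = -29/10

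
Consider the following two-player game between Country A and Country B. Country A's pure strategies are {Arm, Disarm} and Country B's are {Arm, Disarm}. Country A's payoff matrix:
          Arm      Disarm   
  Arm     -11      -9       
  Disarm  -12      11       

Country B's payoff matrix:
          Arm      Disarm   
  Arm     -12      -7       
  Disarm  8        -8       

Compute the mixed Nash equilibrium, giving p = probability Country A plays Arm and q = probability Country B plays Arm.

For Country B to be willing to mix, Country B must be indifferent between Arm and Disarm, which pins down Country A's mix.
  Country B's expected payoff from Arm: p·(-12) + (1−p)·8 = -20p + 8
  Country B's expected payoff from Disarm: p·(-7) + (1−p)·(-8) = p - 8
  -20p + 8 = p - 8  ⇒  -21p = -16  ⇒  p = 16/21.
Set Country A's expected payoff from Arm equal to that from Disarm:
  Country A's payoff to Arm: q·(-11) + (1−q)·(-9) = -2q - 9
  Country A's payoff to Disarm: q·(-12) + (1−q)·11 = -23q + 11
  -2q - 9 = -23q + 11  ⇒  21q = 20  ⇒  q = 20/21.

p = 16/21, q = 20/21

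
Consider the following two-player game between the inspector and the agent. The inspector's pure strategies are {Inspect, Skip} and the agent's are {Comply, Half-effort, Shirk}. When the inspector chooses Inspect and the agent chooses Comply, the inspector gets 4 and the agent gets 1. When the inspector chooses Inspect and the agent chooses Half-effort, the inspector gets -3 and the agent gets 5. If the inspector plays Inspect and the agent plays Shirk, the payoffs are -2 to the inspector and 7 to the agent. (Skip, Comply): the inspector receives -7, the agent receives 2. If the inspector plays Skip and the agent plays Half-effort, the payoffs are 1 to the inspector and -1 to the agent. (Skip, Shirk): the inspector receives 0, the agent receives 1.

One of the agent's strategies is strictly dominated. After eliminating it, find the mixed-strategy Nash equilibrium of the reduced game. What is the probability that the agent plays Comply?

q = 2/13

The agent's strategy Half-effort is strictly dominated by Shirk: 7 > 5 and 1 > -1. Eliminate Half-effort.
In a mixed equilibrium the inspector is indifferent between Inspect and Skip; this condition fixes q.
  the inspector's payoff to Inspect: q·4 + (1−q)·(-2) = 6q - 2
  the inspector's payoff to Skip: q·(-7) + (1−q)·0 = -7q
  6q - 2 = -7q  ⇒  13q = 2  ⇒  q = 2/13.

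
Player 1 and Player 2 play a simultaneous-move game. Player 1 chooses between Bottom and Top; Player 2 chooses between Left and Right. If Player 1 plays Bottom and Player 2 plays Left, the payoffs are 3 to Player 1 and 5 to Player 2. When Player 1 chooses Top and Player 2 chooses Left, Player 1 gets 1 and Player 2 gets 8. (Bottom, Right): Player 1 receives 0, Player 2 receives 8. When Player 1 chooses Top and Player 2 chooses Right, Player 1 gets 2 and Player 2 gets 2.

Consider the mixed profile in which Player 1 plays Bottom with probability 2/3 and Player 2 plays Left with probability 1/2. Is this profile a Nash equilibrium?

Check Player 2's indifference given Player 1's mix p = 2/3:
  payoff from Left = 6; payoff from Right = 6 — equal.
Check Player 1's indifference given Player 2's mix q = 1/2:
  payoff from Bottom = 3/2; payoff from Top = 3/2 — equal.
Both players are indifferent, so neither can profitably deviate.

Yes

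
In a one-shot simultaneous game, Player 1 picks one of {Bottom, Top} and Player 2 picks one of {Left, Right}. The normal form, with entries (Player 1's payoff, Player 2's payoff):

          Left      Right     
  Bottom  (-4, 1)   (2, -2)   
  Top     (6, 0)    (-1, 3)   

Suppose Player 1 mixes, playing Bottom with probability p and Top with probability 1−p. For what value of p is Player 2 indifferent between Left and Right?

p = 1/2

In a mixed equilibrium Player 2 is indifferent between Left and Right; this condition fixes p.
  Player 2's payoff from Left: p·1 + (1−p)·0 = p
  Player 2's payoff from Right: p·(-2) + (1−p)·3 = -5p + 3
  p = -5p + 3  ⇒  6p = 3  ⇒  p = 1/2.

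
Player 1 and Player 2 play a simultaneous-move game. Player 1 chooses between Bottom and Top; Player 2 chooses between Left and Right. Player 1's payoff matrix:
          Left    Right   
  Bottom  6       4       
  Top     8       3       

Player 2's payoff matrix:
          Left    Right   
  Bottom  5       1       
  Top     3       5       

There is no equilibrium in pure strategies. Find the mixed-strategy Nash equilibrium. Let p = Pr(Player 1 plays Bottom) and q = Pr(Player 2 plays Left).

In a mixed equilibrium Player 2 is indifferent between Left and Right; this condition fixes p.
  Player 2's expected payoff from Left: p·5 + (1−p)·3 = 2p + 3
  Player 2's expected payoff from Right: p·1 + (1−p)·5 = -4p + 5
  2p + 3 = -4p + 5  ⇒  6p = 2  ⇒  p = 1/3.
Player 2's mix must leave Player 1 indifferent between Bottom and Top.
  Player 1's payoff to Bottom: q·6 + (1−q)·4 = 2q + 4
  Player 1's payoff to Top: q·8 + (1−q)·3 = 5q + 3
  2q + 4 = 5q + 3  ⇒  -3q = -1  ⇒  q = 1/3.

p = 1/3, q = 1/3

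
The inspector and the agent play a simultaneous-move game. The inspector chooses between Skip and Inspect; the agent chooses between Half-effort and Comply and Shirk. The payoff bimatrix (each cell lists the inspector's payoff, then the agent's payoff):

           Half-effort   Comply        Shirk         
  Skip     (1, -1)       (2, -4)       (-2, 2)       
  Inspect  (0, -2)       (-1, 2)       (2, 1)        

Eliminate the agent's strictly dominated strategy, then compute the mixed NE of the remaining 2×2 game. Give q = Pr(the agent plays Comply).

q = 4/7

The agent's strategy Half-effort is strictly dominated by Shirk: 2 > -1 and 1 > -2. Eliminate Half-effort.
For the inspector to be willing to mix, the inspector must be indifferent between Skip and Inspect, which pins down the agent's mix.
  the inspector's expected payoff from Skip: q·2 + (1−q)·(-2) = 4q - 2
  the inspector's expected payoff from Inspect: q·(-1) + (1−q)·2 = -3q + 2
  4q - 2 = -3q + 2  ⇒  7q = 4  ⇒  q = 4/7.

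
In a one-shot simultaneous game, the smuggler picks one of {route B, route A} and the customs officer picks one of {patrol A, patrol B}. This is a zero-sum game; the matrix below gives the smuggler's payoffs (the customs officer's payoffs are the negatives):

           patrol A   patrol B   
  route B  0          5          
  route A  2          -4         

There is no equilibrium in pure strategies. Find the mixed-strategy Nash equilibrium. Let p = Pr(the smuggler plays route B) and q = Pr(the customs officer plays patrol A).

p = 6/11, q = 9/11

The customs officer's indifference between patrol A and patrol B determines the smuggler's mixing probability p:
  the customs officer's expected payoff from patrol A: p·0 + (1−p)·(-2) = 2p - 2
  the customs officer's expected payoff from patrol B: p·(-5) + (1−p)·4 = -9p + 4
  2p - 2 = -9p + 4  ⇒  11p = 6  ⇒  p = 6/11.
Set the smuggler's expected payoff from route B equal to that from route A:
  the smuggler's payoff to route B: q·0 + (1−q)·5 = -5q + 5
  the smuggler's payoff to route A: q·2 + (1−q)·(-4) = 6q - 4
  -5q + 5 = 6q - 4  ⇒  -11q = -9  ⇒  q = 9/11.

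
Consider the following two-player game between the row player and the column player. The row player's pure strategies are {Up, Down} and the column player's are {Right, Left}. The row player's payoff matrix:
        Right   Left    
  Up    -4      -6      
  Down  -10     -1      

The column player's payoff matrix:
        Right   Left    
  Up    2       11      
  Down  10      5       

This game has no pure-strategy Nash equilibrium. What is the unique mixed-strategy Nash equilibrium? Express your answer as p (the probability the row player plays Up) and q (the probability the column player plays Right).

In a mixed equilibrium the column player is indifferent between Right and Left; this condition fixes p.
  the column player's payoff to Right: p·2 + (1−p)·10 = -8p + 10
  the column player's payoff to Left: p·11 + (1−p)·5 = 6p + 5
  -8p + 10 = 6p + 5  ⇒  -14p = -5  ⇒  p = 5/14.
Set the row player's expected payoff from Up equal to that from Down:
  the row player's expected payoff from Up: q·(-4) + (1−q)·(-6) = 2q - 6
  the row player's expected payoff from Down: q·(-10) + (1−q)·(-1) = -9q - 1
  2q - 6 = -9q - 1  ⇒  11q = 5  ⇒  q = 5/11.

p = 5/14, q = 5/11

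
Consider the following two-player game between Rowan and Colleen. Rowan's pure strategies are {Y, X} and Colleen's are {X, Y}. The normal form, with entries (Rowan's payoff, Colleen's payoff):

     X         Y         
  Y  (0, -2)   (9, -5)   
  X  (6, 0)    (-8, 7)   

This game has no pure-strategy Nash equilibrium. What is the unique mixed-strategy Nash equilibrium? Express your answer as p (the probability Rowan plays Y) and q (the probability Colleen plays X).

In a mixed equilibrium Colleen is indifferent between X and Y; this condition fixes p.
  Colleen's payoff to X: p·(-2) + (1−p)·0 = -2p
  Colleen's payoff to Y: p·(-5) + (1−p)·7 = -12p + 7
  -2p = -12p + 7  ⇒  10p = 7  ⇒  p = 7/10.
Rowan's indifference between Y and X determines Colleen's mixing probability q:
  Rowan's payoff from Y: q·0 + (1−q)·9 = -9q + 9
  Rowan's payoff from X: q·6 + (1−q)·(-8) = 14q - 8
  -9q + 9 = 14q - 8  ⇒  -23q = -17  ⇒  q = 17/23.

p = 7/10, q = 17/23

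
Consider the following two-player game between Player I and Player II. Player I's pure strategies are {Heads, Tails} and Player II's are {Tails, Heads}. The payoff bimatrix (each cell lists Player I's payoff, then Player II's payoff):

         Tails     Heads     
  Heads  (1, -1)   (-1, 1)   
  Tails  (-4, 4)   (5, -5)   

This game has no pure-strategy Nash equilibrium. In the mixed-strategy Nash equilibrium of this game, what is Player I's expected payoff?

1/11

Player I's indifference between Heads and Tails determines Player II's mixing probability q:
  Player I's payoff from Heads: q·1 + (1−q)·(-1) = 2q - 1
  Player I's payoff from Tails: q·(-4) + (1−q)·5 = -9q + 5
  2q - 1 = -9q + 5  ⇒  11q = 6  ⇒  q = 6/11.
At equilibrium Player I is indifferent across rows, so Player I's payoff equals the payoff from Heads: (6/11)·1 + (5/11)·(-1) = 1/11.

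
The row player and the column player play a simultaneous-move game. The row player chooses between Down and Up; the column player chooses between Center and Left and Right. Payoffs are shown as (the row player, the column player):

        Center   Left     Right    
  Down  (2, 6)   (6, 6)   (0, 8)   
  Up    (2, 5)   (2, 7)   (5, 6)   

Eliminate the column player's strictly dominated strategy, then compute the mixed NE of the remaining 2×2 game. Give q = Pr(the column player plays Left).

q = 5/9

The column player's strategy Center is strictly dominated by Right: 8 > 6 and 6 > 5. Eliminate Center.
Set the row player's expected payoff from Down equal to that from Up:
  the row player's payoff from Down: q·6 + (1−q)·0 = 6q
  the row player's payoff from Up: q·2 + (1−q)·5 = -3q + 5
  6q = -3q + 5  ⇒  9q = 5  ⇒  q = 5/9.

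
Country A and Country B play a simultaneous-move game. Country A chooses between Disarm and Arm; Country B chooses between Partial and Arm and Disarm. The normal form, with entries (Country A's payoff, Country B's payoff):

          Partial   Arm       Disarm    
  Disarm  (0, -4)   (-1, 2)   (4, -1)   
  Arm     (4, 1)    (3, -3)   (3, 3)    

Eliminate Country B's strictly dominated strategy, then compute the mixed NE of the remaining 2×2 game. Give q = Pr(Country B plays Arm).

Country B's strategy Partial is strictly dominated by Disarm: -1 > -4 and 3 > 1. Eliminate Partial.
Set Country A's expected payoff from Disarm equal to that from Arm:
  Country A's payoff from Disarm: q·(-1) + (1−q)·4 = -5q + 4
  Country A's payoff from Arm: q·3 + (1−q)·3 = 3
  -5q + 4 = 3  ⇒  -5q = -1  ⇒  q = 1/5.

q = 1/5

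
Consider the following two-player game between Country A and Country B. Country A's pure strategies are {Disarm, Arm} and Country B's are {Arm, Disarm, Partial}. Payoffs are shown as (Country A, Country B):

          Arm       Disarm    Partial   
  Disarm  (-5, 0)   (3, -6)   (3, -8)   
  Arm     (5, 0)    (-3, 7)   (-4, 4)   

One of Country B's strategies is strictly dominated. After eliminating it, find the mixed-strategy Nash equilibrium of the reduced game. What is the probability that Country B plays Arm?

q = 3/8

Country B's strategy Partial is strictly dominated by Disarm: -6 > -8 and 7 > 4. Eliminate Partial.
For Country A to be willing to mix, Country A must be indifferent between Disarm and Arm, which pins down Country B's mix.
  Country A's payoff from Disarm: q·(-5) + (1−q)·3 = -8q + 3
  Country A's payoff from Arm: q·5 + (1−q)·(-3) = 8q - 3
  -8q + 3 = 8q - 3  ⇒  -16q = -6  ⇒  q = 3/8.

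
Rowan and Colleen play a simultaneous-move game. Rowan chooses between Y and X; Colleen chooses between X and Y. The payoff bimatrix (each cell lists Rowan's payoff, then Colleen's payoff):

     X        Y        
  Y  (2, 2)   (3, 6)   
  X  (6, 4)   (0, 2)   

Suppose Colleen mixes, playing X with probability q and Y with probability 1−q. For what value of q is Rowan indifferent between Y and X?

Set Rowan's expected payoff from Y equal to that from X:
  Rowan's payoff from Y: q·2 + (1−q)·3 = -q + 3
  Rowan's payoff from X: q·6 + (1−q)·0 = 6q
  -q + 3 = 6q  ⇒  -7q = -3  ⇒  q = 3/7.

q = 3/7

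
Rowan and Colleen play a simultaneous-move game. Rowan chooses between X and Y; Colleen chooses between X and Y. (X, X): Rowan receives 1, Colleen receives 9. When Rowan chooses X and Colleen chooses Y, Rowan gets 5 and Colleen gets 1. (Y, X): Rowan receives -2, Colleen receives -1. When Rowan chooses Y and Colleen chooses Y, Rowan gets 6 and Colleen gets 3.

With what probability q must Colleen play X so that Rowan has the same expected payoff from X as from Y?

Colleen's mix must leave Rowan indifferent between X and Y.
  Rowan's payoff from X: q·1 + (1−q)·5 = -4q + 5
  Rowan's payoff from Y: q·(-2) + (1−q)·6 = -8q + 6
  -4q + 5 = -8q + 6  ⇒  4q = 1  ⇒  q = 1/4.

q = 1/4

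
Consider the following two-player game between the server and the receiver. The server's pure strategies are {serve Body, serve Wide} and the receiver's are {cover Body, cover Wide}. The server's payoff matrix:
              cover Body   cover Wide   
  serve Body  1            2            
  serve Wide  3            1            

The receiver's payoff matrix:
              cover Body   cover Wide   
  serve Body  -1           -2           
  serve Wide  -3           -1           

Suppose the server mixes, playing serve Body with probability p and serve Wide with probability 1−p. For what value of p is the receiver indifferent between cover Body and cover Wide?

Set the receiver's expected payoff from cover Body equal to that from cover Wide:
  the receiver's expected payoff from cover Body: p·(-1) + (1−p)·(-3) = 2p - 3
  the receiver's expected payoff from cover Wide: p·(-2) + (1−p)·(-1) = -p - 1
  2p - 3 = -p - 1  ⇒  3p = 2  ⇒  p = 2/3.

p = 2/3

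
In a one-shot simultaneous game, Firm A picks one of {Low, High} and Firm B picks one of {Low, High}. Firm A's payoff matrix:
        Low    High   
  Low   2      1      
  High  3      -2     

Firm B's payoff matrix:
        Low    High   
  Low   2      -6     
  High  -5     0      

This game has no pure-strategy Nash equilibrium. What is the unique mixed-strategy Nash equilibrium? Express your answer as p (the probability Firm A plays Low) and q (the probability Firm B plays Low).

p = 5/13, q = 3/4

Firm B's indifference between Low and High determines Firm A's mixing probability p:
  Firm B's payoff from Low: p·2 + (1−p)·(-5) = 7p - 5
  Firm B's payoff from High: p·(-6) + (1−p)·0 = -6p
  7p - 5 = -6p  ⇒  13p = 5  ⇒  p = 5/13.
Firm A's indifference between Low and High determines Firm B's mixing probability q:
  Firm A's payoff to Low: q·2 + (1−q)·1 = q + 1
  Firm A's payoff to High: q·3 + (1−q)·(-2) = 5q - 2
  q + 1 = 5q - 2  ⇒  -4q = -3  ⇒  q = 3/4.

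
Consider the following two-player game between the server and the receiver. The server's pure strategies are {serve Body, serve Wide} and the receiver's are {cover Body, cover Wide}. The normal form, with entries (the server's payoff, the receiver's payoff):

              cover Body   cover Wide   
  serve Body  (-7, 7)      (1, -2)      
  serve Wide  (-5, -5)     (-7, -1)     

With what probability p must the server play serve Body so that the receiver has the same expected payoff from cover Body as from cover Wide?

p = 4/13

The receiver's indifference between cover Body and cover Wide determines the server's mixing probability p:
  the receiver's expected payoff from cover Body: p·7 + (1−p)·(-5) = 12p - 5
  the receiver's expected payoff from cover Wide: p·(-2) + (1−p)·(-1) = -p - 1
  12p - 5 = -p - 1  ⇒  13p = 4  ⇒  p = 4/13.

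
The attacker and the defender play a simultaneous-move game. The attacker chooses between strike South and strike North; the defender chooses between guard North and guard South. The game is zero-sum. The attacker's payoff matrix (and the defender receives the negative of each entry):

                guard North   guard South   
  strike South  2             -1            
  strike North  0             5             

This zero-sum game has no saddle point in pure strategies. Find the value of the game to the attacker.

Set the attacker's expected payoff from strike South equal to that from strike North:
  the attacker's payoff to strike South: q·2 + (1−q)·(-1) = 3q - 1
  the attacker's payoff to strike North: q·0 + (1−q)·5 = -5q + 5
  3q - 1 = -5q + 5  ⇒  8q = 6  ⇒  q = 3/4.
The value is the attacker's expected payoff against this mix (using strike South): (3/4)·2 + (1/4)·(-1) = 5/4.

v = 5/4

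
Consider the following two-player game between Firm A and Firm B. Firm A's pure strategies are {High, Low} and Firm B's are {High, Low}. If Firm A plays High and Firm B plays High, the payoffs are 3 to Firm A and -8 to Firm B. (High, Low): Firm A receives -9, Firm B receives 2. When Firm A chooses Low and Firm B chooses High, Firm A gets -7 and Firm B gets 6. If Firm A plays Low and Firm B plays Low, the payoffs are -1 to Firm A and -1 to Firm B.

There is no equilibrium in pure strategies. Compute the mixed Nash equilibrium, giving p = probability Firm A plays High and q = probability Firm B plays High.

Firm A's mix must leave Firm B indifferent between High and Low.
  Firm B's expected payoff from High: p·(-8) + (1−p)·6 = -14p + 6
  Firm B's expected payoff from Low: p·2 + (1−p)·(-1) = 3p - 1
  -14p + 6 = 3p - 1  ⇒  -17p = -7  ⇒  p = 7/17.
Set Firm A's expected payoff from High equal to that from Low:
  Firm A's payoff to High: q·3 + (1−q)·(-9) = 12q - 9
  Firm A's payoff to Low: q·(-7) + (1−q)·(-1) = -6q - 1
  12q - 9 = -6q - 1  ⇒  18q = 8  ⇒  q = 4/9.

p = 7/17, q = 4/9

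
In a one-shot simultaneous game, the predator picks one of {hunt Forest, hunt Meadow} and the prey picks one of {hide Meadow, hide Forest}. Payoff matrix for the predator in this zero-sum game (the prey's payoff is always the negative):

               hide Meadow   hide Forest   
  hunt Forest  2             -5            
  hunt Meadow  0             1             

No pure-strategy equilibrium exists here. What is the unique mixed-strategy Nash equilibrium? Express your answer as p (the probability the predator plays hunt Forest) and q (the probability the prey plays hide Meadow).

Set the prey's expected payoff from hide Meadow equal to that from hide Forest:
  the prey's payoff from hide Meadow: p·(-2) + (1−p)·0 = -2p
  the prey's payoff from hide Forest: p·5 + (1−p)·(-1) = 6p - 1
  -2p = 6p - 1  ⇒  -8p = -1  ⇒  p = 1/8.
The prey's mix must leave the predator indifferent between hunt Forest and hunt Meadow.
  the predator's payoff to hunt Forest: q·2 + (1−q)·(-5) = 7q - 5
  the predator's payoff to hunt Meadow: q·0 + (1−q)·1 = -q + 1
  7q - 5 = -q + 1  ⇒  8q = 6  ⇒  q = 3/4.

p = 1/8, q = 3/4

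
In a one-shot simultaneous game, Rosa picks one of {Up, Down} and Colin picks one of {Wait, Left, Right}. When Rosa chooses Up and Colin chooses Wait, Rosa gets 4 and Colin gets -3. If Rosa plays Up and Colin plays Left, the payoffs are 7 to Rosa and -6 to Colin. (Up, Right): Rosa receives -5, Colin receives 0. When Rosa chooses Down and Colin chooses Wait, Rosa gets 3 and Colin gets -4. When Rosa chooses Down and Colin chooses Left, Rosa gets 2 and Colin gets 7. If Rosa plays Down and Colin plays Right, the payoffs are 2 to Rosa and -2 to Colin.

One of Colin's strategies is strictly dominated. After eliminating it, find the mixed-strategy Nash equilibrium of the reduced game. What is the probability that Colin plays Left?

q = 7/12

Colin's strategy Wait is strictly dominated by Right: 0 > -3 and -2 > -4. Eliminate Wait.
Colin's mix must leave Rosa indifferent between Up and Down.
  Rosa's payoff from Up: q·7 + (1−q)·(-5) = 12q - 5
  Rosa's payoff from Down: q·2 + (1−q)·2 = 2
  12q - 5 = 2  ⇒  12q = 7  ⇒  q = 7/12.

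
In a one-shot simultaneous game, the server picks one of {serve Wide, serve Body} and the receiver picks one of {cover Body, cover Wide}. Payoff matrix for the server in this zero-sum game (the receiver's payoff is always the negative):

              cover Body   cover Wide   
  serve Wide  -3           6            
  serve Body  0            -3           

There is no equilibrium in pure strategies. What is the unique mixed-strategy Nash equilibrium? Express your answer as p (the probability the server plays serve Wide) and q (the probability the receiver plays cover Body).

p = 1/4, q = 3/4

The receiver's indifference between cover Body and cover Wide determines the server's mixing probability p:
  the receiver's payoff from cover Body: p·3 + (1−p)·0 = 3p
  the receiver's payoff from cover Wide: p·(-6) + (1−p)·3 = -9p + 3
  3p = -9p + 3  ⇒  12p = 3  ⇒  p = 1/4.
The receiver's mix must leave the server indifferent between serve Wide and serve Body.
  the server's payoff from serve Wide: q·(-3) + (1−q)·6 = -9q + 6
  the server's payoff from serve Body: q·0 + (1−q)·(-3) = 3q - 3
  -9q + 6 = 3q - 3  ⇒  -12q = -9  ⇒  q = 3/4.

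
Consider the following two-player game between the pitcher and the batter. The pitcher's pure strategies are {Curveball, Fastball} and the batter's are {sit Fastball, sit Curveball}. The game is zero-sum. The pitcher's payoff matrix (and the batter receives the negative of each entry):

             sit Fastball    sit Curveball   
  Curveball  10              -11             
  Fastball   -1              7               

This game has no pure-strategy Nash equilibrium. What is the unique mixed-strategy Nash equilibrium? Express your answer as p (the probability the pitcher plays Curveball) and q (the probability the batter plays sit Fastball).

p = 8/29, q = 18/29

In a mixed equilibrium the batter is indifferent between sit Fastball and sit Curveball; this condition fixes p.
  the batter's payoff from sit Fastball: p·(-10) + (1−p)·1 = -11p + 1
  the batter's payoff from sit Curveball: p·11 + (1−p)·(-7) = 18p - 7
  -11p + 1 = 18p - 7  ⇒  -29p = -8  ⇒  p = 8/29.
The pitcher's indifference between Curveball and Fastball determines the batter's mixing probability q:
  the pitcher's payoff from Curveball: q·10 + (1−q)·(-11) = 21q - 11
  the pitcher's payoff from Fastball: q·(-1) + (1−q)·7 = -8q + 7
  21q - 11 = -8q + 7  ⇒  29q = 18  ⇒  q = 18/29.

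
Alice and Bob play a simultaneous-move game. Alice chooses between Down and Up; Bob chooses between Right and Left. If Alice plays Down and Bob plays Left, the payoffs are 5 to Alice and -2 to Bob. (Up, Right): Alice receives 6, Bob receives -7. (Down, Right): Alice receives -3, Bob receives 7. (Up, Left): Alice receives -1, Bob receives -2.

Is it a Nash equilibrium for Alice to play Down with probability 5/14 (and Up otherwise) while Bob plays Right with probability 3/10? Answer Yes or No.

Given Bob's mix q = 3/10, Alice's payoff from Down is 13/5 but from Up is 11/10. Alice strictly prefers Down, so Alice would not mix.
So the proposed profile is not a Nash equilibrium.

No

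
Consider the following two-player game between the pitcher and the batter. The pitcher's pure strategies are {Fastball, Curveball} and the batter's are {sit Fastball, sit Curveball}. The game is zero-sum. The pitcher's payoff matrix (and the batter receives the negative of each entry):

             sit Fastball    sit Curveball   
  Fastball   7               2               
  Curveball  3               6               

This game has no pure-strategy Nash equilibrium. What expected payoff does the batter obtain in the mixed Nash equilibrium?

The pitcher's mix must leave the batter indifferent between sit Fastball and sit Curveball.
  the batter's expected payoff from sit Fastball: p·(-7) + (1−p)·(-3) = -4p - 3
  the batter's expected payoff from sit Curveball: p·(-2) + (1−p)·(-6) = 4p - 6
  -4p - 3 = 4p - 6  ⇒  -8p = -3  ⇒  p = 3/8.
At equilibrium the batter is indifferent across columns, so the batter's payoff equals the payoff from sit Fastball: (3/8)·(-7) + (5/8)·(-3) = -9/2.

-9/2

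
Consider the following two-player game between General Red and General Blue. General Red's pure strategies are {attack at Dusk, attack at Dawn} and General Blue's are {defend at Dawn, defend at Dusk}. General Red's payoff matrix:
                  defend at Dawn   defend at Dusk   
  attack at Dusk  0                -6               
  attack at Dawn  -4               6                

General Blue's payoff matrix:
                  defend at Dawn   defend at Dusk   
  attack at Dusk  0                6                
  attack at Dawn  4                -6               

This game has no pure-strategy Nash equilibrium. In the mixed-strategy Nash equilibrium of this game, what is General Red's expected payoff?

Set General Red's expected payoff from attack at Dusk equal to that from attack at Dawn:
  General Red's payoff from attack at Dusk: q·0 + (1−q)·(-6) = 6q - 6
  General Red's payoff from attack at Dawn: q·(-4) + (1−q)·6 = -10q + 6
  6q - 6 = -10q + 6  ⇒  16q = 12  ⇒  q = 3/4.
At equilibrium General Red is indifferent across rows, so General Red's payoff equals the payoff from attack at Dusk: (3/4)·0 + (1/4)·(-6) = -3/2.

-3/2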